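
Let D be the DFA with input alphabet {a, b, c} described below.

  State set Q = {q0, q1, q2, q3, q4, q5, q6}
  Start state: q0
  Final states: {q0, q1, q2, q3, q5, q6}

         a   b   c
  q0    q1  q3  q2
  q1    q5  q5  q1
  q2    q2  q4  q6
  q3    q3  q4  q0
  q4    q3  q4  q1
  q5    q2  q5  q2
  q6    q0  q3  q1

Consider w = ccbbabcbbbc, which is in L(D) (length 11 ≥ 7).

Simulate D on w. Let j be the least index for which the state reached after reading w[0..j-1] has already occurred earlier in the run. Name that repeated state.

Run of D on w = c c b b a b c b b b c:
  step 0: q0  (start)
  step 1: q2  (read c: q0→q2)
  step 2: q6  (read c: q2→q6)
  step 3: q3  (read b: q6→q3)
  step 4: q4  (read b: q3→q4)
  step 5: q3  (read a: q4→q3)   ← first repeat (q3 seen earlier)
  step 6: q4  (read b: q3→q4)
  step 7: q1  (read c: q4→q1)
  step 8: q5  (read b: q1→q5)
  step 9: q5  (read b: q5→q5)
  step 10: q5  (read b: q5→q5)
  step 11: q2  (read c: q5→q2)

The earliest repeat is at step j = 5: D is in q3, which it already visited at step i = 3.
With |Q| = 7, pigeonhole forces a state repeat no later than step 7; the substring read between the first and second visits to that state can be pumped.

q3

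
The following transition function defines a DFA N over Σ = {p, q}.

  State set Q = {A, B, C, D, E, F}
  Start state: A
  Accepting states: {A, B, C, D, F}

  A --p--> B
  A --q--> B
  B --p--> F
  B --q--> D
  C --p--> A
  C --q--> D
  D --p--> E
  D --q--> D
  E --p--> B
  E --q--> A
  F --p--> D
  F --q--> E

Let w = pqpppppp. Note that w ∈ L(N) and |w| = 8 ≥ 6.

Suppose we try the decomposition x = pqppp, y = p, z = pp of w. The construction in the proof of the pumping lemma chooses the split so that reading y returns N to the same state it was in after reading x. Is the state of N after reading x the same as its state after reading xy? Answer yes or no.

State sequence: A -p-> B -q-> D -p-> E -p-> B -p-> F -p-> D

After x (step 5): F. After xy (step 6): D.
They differ (F ≠ D), so y is not a cycle from the state after x; this split is not the one the pumping-lemma construction produces, and pumping y need not keep the string in L(N).

no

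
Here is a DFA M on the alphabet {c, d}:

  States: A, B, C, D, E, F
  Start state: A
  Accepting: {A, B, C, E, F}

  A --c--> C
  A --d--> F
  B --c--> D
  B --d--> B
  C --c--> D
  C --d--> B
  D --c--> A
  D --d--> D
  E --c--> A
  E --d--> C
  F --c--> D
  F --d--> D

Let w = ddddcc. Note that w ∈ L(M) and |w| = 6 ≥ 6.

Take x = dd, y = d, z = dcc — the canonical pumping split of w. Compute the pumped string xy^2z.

dddddcc

xy^2z = dd·d·d·dcc = dddddcc.
Reading y = d takes M from D back to D, so after x·y·y the machine is still in D, and z then leads to the accepting state C. Hence dddddcc ∈ L(M).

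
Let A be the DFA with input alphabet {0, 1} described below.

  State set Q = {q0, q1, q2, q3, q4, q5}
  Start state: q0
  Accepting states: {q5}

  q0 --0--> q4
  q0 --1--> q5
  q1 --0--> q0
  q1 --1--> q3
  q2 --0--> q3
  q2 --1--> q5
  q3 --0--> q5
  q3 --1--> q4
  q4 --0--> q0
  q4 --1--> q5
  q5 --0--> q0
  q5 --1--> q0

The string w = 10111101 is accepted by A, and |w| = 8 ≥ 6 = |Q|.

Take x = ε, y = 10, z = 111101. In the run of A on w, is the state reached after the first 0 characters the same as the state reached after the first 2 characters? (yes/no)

Run of A on the first 2 characters of w = 1 0:
  step 0: q0  (start)
  step 1: q5  (read 1: q0→q5)
  step 2: q0  (read 0: q5→q0)

After x (step 0): q0. After xy (step 2): q0.
They match, so y = 10 drives A around a cycle from q0 back to itself; pumping y any number of times keeps A in q0 before reading z, and xyⁱz ∈ L(A) for every i ≥ 0.

yes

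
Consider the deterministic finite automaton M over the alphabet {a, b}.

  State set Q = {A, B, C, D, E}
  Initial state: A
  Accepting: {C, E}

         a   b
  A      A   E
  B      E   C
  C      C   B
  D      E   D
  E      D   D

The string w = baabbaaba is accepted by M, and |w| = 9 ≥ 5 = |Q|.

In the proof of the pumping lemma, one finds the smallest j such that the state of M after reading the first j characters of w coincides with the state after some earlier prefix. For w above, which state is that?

State sequence: A -b-> E -a-> D -a-> E -b-> D -b-> D -a-> E -a-> D -b-> D -a-> E
First repeat at step 3: E was already visited.

The earliest repeat is at step j = 3: M is in E, which it already visited at step i = 1.

E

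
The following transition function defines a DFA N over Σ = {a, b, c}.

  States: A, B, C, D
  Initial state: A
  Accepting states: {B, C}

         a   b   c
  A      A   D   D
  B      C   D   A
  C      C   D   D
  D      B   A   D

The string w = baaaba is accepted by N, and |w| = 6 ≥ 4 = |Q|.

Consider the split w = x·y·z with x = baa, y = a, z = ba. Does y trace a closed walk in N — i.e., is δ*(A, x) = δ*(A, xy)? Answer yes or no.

yes

State sequence: A -b-> D -a-> B -a-> C -a-> C

After x (step 3): C. After xy (step 4): C.
They match, so y = a drives N around a cycle from C back to itself; pumping y any number of times keeps N in C before reading z, and xyⁱz ∈ L(N) for every i ≥ 0.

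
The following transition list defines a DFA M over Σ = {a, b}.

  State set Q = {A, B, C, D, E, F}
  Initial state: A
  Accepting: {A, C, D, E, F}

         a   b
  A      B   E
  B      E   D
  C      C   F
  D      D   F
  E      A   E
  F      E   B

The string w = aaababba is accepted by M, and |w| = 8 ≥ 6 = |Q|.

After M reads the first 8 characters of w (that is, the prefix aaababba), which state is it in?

State sequence: A -a-> B -a-> E -a-> A -b-> E -a-> A -b-> E -b-> E -a-> A

After reading 8 characters, M is in state A.
(This kind of state-tracing is the core of the pumping-lemma construction: with 6 states, pigeonhole forces a repeat within the first 6 steps.)

A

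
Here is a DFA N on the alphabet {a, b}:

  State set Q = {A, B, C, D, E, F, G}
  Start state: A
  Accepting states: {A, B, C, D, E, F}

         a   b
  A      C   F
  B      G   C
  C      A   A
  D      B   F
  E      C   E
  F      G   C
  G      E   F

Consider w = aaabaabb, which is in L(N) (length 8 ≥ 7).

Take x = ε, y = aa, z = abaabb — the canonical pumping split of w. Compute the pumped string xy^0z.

abaabb

xy⁰z = xz = ε·abaabb = abaabb.
Reading y = aa takes N from A back to A, so after x the machine is still in A, and z then leads to the accepting state C. Hence abaabb ∈ L(N).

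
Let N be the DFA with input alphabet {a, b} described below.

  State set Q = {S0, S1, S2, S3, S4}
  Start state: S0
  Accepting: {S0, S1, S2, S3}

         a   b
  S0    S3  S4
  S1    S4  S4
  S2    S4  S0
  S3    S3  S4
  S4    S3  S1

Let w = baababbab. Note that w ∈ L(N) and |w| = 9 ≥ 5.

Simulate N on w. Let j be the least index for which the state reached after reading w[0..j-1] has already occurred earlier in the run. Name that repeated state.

S3

Run of N on w = b a a b a b b a b:
  step 0: S0  (start)
  step 1: S4  (read b: S0→S4)
  step 2: S3  (read a: S4→S3)
  step 3: S3  (read a: S3→S3)   ← first repeat (S3 seen earlier)
  step 4: S4  (read b: S3→S4)
  step 5: S3  (read a: S4→S3)
  step 6: S4  (read b: S3→S4)
  step 7: S1  (read b: S4→S1)
  step 8: S4  (read a: S1→S4)
  step 9: S1  (read b: S4→S1)

The earliest repeat is at step j = 3: N is in S3, which it already visited at step i = 2.
Pumping length from the standard proof: p = 5 (the number of states). The repeated state found above gives |xy| = j ≤ 5 and |y| = j − i ≥ 1.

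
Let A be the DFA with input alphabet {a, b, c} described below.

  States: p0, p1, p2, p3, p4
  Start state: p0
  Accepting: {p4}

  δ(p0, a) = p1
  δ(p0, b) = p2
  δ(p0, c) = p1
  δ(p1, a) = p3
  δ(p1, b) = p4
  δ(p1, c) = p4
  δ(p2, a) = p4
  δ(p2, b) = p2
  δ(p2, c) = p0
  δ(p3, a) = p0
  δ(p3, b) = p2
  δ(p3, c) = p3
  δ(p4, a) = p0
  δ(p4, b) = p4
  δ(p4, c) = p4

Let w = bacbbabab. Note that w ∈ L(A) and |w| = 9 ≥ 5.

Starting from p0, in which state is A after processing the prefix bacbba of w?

p0

Run of A on the first 6 characters of w = b a c b b a:
  step 0: p0  (start)
  step 1: p2  (read b: p0→p2)
  step 2: p4  (read a: p2→p4)
  step 3: p4  (read c: p4→p4)
  step 4: p4  (read b: p4→p4)
  step 5: p4  (read b: p4→p4)
  step 6: p0  (read a: p4→p0)

After reading 6 characters, A is in state p0.
(This kind of state-tracing is the core of the pumping-lemma construction: with 5 states, pigeonhole forces a repeat within the first 5 steps.)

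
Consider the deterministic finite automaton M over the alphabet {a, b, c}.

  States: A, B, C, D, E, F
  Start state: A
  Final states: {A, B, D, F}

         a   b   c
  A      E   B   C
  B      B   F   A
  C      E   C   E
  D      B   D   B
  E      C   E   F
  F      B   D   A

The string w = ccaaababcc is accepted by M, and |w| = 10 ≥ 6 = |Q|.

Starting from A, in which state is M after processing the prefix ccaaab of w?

C

State sequence: A -c-> C -c-> E -a-> C -a-> E -a-> C -b-> C

After reading 6 characters, M is in state C.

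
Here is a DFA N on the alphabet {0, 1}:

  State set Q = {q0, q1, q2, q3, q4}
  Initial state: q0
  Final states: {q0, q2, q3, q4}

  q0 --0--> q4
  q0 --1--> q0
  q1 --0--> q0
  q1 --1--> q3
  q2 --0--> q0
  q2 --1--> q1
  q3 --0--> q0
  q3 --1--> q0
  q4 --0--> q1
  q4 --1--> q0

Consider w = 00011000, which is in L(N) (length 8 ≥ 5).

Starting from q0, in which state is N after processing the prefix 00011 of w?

State sequence: q0 -0-> q4 -0-> q1 -0-> q0 -1-> q0 -1-> q0

After reading 5 characters, N is in state q0.

q0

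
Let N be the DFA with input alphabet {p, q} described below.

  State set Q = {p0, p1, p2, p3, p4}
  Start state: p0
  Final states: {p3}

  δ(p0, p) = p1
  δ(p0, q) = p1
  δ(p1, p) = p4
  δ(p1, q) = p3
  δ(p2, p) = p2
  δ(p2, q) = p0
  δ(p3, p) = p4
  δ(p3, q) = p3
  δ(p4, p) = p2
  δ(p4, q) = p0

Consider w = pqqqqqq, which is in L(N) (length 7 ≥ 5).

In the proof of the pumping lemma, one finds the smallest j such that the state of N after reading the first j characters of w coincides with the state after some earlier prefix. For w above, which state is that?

p3

State sequence: p0 -p-> p1 -q-> p3 -q-> p3 -q-> p3 -q-> p3 -q-> p3 -q-> p3
First repeat at step 3: p3 was already visited.

The earliest repeat is at step j = 3: N is in p3, which it already visited at step i = 2.
With |Q| = 5, pigeonhole forces a state repeat no later than step 5; the substring read between the first and second visits to that state can be pumped.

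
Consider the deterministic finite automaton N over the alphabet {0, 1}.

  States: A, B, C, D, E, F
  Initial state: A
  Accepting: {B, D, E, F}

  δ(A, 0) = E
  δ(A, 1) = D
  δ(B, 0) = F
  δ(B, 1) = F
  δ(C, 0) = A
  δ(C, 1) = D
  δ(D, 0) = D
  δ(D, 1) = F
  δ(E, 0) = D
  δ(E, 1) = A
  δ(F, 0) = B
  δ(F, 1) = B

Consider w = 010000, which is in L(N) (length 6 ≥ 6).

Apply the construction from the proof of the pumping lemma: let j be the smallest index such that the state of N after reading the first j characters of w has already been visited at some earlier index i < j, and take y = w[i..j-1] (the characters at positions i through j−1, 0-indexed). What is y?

State sequence: A -0-> E -1-> A -0-> E -0-> D -0-> D -0-> D
First repeat at step 2: A was already visited.

So i = 0, j = 2, giving x = w[0:0] = ε, y = w[0:2] = 01, z = w[2:6] = 0000.
Check: |xy| = 2 ≤ 6 and |y| = 2 ≥ 1. Reading y takes N from A back to A, so every xyⁱz is accepted.

01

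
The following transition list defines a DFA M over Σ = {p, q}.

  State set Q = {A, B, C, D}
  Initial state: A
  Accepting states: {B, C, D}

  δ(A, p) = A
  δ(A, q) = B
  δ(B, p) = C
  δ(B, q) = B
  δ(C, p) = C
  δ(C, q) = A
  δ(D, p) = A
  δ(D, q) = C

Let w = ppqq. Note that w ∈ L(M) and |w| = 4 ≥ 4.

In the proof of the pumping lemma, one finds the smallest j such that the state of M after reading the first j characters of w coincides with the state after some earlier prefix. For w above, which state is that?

A

State sequence: A -p-> A -p-> A -q-> B -q-> B
First repeat at step 1: A was already visited.

The earliest repeat is at step j = 1: M is in A, which it already visited at step i = 0.
The DFA has 4 states, so the proof of the pumping lemma guarantees a repeated state among the first 4+1 visited; the segment between the two visits is the pumpable y.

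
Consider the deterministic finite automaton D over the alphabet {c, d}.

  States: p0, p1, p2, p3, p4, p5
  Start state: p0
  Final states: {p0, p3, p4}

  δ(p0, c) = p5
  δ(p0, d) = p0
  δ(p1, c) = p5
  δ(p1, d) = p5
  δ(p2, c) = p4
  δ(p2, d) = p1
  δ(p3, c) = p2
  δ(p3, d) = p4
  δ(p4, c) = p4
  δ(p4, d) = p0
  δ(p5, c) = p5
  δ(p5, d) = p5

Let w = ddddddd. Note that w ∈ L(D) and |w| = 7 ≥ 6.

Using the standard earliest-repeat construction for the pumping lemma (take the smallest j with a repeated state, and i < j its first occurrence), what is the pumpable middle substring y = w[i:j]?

d

State sequence: p0 -d-> p0 -d-> p0 -d-> p0 -d-> p0 -d-> p0 -d-> p0 -d-> p0
First repeat at step 1: p0 was already visited.

So i = 0, j = 1, giving x = w[0:0] = ε, y = w[0:1] = d, z = w[1:7] = dddddd.
Check: |xy| = 1 ≤ 6 and |y| = 1 ≥ 1. Reading y takes D from p0 back to p0, so every xyⁱz is accepted.
Pumping length from the standard proof: p = 6 (the number of states). The repeated state found above gives |xy| = j ≤ 6 and |y| = j − i ≥ 1.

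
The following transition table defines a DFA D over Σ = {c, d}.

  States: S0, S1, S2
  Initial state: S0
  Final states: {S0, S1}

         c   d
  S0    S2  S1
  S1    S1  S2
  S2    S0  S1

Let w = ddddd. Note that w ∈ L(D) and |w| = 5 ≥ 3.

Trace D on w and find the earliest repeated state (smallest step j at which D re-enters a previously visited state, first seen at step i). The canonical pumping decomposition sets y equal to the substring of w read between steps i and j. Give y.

dd

State sequence: S0 -d-> S1 -d-> S2 -d-> S1 -d-> S2 -d-> S1
First repeat at step 3: S1 was already visited.

So i = 1, j = 3, giving x = w[0:1] = d, y = w[1:3] = dd, z = w[3:5] = dd.
Check: |xy| = 3 ≤ 3 and |y| = 2 ≥ 1. Reading y takes D from S1 back to S1, so every xyⁱz is accepted.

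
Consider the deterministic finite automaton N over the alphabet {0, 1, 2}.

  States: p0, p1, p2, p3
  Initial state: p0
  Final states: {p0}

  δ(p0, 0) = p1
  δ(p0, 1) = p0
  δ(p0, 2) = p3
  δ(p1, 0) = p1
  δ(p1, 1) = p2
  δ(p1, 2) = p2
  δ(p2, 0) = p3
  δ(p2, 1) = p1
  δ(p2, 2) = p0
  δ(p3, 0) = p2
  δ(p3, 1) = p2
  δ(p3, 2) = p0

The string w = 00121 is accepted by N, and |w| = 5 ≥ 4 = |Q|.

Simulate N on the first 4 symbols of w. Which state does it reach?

p0

Run of N on the first 4 characters of w = 0 0 1 2:
  step 0: p0  (start)
  step 1: p1  (read 0: p0→p1)
  step 2: p1  (read 0: p1→p1)
  step 3: p2  (read 1: p1→p2)
  step 4: p0  (read 2: p2→p0)

After reading 4 characters, N is in state p0.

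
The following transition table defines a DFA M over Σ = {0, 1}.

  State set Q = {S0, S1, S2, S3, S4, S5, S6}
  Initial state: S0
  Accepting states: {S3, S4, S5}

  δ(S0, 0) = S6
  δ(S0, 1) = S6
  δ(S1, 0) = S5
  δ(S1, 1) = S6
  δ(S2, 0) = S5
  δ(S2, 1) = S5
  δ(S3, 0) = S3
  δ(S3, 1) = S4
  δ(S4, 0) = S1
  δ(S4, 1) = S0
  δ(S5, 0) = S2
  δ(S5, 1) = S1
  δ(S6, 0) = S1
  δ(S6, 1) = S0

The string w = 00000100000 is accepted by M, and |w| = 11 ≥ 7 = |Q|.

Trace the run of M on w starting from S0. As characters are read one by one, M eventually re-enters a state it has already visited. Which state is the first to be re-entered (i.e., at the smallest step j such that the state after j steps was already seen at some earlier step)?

State sequence: S0 -0-> S6 -0-> S1 -0-> S5 -0-> S2 -0-> S5 -1-> S1 -0-> S5 -0-> S2 -0-> S5 -0-> S2 -0-> S5
First repeat at step 5: S5 was already visited.

The earliest repeat is at step j = 5: M is in S5, which it already visited at step i = 3.
Since M has 7 states, any run of length ≥ 7 visits 7+1 states, so by pigeonhole some state repeats within the first 7 steps — that repeat gives the pumpable loop.

S5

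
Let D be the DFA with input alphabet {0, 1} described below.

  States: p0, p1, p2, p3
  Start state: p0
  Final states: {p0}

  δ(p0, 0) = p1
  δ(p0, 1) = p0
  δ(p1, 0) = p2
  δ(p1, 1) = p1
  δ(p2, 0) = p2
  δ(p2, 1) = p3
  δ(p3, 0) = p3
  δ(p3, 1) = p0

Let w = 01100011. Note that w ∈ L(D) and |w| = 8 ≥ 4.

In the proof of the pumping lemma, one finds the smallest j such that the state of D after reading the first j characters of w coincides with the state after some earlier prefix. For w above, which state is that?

p1

State sequence: p0 -0-> p1 -1-> p1 -1-> p1 -0-> p2 -0-> p2 -0-> p2 -1-> p3 -1-> p0
First repeat at step 2: p1 was already visited.

The earliest repeat is at step j = 2: D is in p1, which it already visited at step i = 1.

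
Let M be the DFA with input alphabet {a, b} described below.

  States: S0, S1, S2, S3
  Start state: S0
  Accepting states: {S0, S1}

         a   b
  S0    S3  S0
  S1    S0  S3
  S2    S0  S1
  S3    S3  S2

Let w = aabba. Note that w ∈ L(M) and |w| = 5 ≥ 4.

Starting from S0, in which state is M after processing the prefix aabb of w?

State sequence: S0 -a-> S3 -a-> S3 -b-> S2 -b-> S1

After reading 4 characters, M is in state S1.
(This kind of state-tracing is the core of the pumping-lemma construction: with 4 states, pigeonhole forces a repeat within the first 4 steps.)

S1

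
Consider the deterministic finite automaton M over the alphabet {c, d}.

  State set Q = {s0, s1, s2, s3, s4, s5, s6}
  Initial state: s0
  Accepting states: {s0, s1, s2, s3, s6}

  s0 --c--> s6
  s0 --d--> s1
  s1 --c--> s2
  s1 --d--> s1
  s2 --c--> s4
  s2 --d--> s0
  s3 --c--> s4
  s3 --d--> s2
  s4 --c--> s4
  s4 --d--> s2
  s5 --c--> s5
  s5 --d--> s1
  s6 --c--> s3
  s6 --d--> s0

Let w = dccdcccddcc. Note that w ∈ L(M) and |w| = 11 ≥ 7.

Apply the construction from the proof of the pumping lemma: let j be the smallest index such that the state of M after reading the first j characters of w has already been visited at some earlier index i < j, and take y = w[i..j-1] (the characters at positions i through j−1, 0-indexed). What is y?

cd

Run of M on w = d c c d c c c d d c c:
  step 0: s0  (start)
  step 1: s1  (read d: s0→s1)
  step 2: s2  (read c: s1→s2)
  step 3: s4  (read c: s2→s4)
  step 4: s2  (read d: s4→s2)   ← first repeat (s2 seen earlier)
  step 5: s4  (read c: s2→s4)
  step 6: s4  (read c: s4→s4)
  step 7: s4  (read c: s4→s4)
  step 8: s2  (read d: s4→s2)
  step 9: s0  (read d: s2→s0)
  step 10: s6  (read c: s0→s6)
  step 11: s3  (read c: s6→s3)

So i = 2, j = 4, giving x = w[0:2] = dc, y = w[2:4] = cd, z = w[4:11] = cccddcc.
Check: |xy| = 4 ≤ 7 and |y| = 2 ≥ 1. Reading y takes M from s2 back to s2, so every xyⁱz is accepted.
The DFA has 7 states, so the proof of the pumping lemma guarantees a repeated state among the first 7+1 visited; the segment between the two visits is the pumpable y.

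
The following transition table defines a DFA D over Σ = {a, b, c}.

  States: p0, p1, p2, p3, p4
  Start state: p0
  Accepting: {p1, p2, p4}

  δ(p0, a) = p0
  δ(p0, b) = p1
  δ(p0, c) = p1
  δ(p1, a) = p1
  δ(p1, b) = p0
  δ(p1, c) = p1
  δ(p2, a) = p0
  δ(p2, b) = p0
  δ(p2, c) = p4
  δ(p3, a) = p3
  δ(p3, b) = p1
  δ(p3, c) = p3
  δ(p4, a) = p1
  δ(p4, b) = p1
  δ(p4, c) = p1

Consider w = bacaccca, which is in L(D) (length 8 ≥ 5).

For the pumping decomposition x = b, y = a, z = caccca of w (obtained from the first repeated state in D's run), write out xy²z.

baacaccca

xy^2z = b·a·a·caccca = baacaccca.
Reading y = a takes D from p1 back to p1, so after x·y·y the machine is still in p1, and z then leads to the accepting state p1. Hence baacaccca ∈ L(D).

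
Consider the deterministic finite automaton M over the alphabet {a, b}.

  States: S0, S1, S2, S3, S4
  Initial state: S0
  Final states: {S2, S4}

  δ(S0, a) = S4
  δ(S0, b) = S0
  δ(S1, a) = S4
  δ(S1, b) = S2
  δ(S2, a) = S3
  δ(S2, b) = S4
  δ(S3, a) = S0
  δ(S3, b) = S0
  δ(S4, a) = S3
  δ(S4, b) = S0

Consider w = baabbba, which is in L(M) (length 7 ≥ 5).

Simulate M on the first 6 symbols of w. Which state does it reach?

S0

Run of M on the first 6 characters of w = b a a b b b:
  step 0: S0  (start)
  step 1: S0  (read b: S0→S0)
  step 2: S4  (read a: S0→S4)
  step 3: S3  (read a: S4→S3)
  step 4: S0  (read b: S3→S0)
  step 5: S0  (read b: S0→S0)
  step 6: S0  (read b: S0→S0)

After reading 6 characters, M is in state S0.
(This kind of state-tracing is the core of the pumping-lemma construction: with 5 states, pigeonhole forces a repeat within the first 5 steps.)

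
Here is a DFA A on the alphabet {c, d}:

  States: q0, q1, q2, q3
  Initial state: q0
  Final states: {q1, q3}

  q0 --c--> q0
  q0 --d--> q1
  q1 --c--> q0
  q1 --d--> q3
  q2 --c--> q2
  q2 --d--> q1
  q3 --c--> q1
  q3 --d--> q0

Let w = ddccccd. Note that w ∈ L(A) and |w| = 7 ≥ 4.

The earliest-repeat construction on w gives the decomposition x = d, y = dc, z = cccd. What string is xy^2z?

xy^2z = d·dc·dc·cccd = ddcdccccd.
Reading y = dc takes A from q1 back to q1, so after x·y·y the machine is still in q1, and z then leads to the accepting state q1. Hence ddcdccccd ∈ L(A).

ddcdccccd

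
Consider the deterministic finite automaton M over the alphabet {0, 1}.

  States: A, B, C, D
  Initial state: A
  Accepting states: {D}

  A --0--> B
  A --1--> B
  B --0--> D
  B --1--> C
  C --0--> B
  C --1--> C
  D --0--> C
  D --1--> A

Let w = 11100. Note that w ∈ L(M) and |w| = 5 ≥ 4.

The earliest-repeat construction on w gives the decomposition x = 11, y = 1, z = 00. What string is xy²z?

111100

xy^2z = 11·1·1·00 = 111100.
Reading y = 1 takes M from C back to C, so after x·y·y the machine is still in C, and z then leads to the accepting state D. Hence 111100 ∈ L(M).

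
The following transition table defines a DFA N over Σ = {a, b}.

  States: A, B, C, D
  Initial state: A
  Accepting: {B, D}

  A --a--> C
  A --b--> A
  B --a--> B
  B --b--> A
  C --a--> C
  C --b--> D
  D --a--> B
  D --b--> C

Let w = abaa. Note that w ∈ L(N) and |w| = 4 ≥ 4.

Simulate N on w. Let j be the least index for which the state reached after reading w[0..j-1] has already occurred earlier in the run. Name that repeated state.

Run of N on w = a b a a:
  step 0: A  (start)
  step 1: C  (read a: A→C)
  step 2: D  (read b: C→D)
  step 3: B  (read a: D→B)
  step 4: B  (read a: B→B)   ← first repeat (B seen earlier)

The earliest repeat is at step j = 4: N is in B, which it already visited at step i = 3.
With |Q| = 4, pigeonhole forces a state repeat no later than step 4; the substring read between the first and second visits to that state can be pumped.

B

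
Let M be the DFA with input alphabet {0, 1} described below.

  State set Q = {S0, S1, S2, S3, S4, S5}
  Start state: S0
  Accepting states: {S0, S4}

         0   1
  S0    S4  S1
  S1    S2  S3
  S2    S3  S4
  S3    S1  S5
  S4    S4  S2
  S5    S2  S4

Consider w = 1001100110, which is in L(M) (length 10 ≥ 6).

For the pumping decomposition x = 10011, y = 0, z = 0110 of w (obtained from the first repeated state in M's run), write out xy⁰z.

xy⁰z = xz = 10011·0110 = 100110110.
Reading y = 0 takes M from S4 back to S4, so after x the machine is still in S4, and z then leads to the accepting state S4. Hence 100110110 ∈ L(M).

100110110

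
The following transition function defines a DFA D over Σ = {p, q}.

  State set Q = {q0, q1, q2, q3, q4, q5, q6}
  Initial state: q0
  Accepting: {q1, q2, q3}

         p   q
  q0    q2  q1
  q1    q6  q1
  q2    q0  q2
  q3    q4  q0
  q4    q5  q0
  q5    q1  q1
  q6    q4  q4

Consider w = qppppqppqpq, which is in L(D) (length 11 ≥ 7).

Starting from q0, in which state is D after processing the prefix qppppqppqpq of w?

State sequence: q0 -q-> q1 -p-> q6 -p-> q4 -p-> q5 -p-> q1 -q-> q1 -p-> q6 -p-> q4 -q-> q0 -p-> q2 -q-> q2

After reading 11 characters, D is in state q2.

q2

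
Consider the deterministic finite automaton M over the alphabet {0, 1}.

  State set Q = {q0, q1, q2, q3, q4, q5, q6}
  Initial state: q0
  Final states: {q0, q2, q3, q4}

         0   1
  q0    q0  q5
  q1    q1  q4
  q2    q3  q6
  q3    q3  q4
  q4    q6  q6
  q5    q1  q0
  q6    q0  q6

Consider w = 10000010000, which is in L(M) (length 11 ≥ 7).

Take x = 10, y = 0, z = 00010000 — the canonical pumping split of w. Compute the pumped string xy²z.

xy^2z = 10·0·0·00010000 = 100000010000.
Reading y = 0 takes M from q1 back to q1, so after x·y·y the machine is still in q1, and z then leads to the accepting state q0. Hence 100000010000 ∈ L(M).

100000010000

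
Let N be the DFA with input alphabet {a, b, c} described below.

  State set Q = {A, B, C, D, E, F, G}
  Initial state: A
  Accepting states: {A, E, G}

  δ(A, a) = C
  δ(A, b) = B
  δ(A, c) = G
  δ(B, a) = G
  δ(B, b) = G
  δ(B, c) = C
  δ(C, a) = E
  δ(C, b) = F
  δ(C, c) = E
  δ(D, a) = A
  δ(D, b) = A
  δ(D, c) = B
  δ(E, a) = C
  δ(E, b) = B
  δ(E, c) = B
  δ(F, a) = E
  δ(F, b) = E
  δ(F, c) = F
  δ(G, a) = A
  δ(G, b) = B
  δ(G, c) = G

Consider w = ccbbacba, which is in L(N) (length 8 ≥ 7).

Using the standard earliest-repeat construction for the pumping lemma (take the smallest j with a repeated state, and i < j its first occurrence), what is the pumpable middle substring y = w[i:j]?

c

State sequence: A -c-> G -c-> G -b-> B -b-> G -a-> A -c-> G -b-> B -a-> G
First repeat at step 2: G was already visited.

So i = 1, j = 2, giving x = w[0:1] = c, y = w[1:2] = c, z = w[2:8] = bbacba.
Check: |xy| = 2 ≤ 7 and |y| = 1 ≥ 1. Reading y takes N from G back to G, so every xyⁱz is accepted.
Pumping length from the standard proof: p = 7 (the number of states). The repeated state found above gives |xy| = j ≤ 7 and |y| = j − i ≥ 1.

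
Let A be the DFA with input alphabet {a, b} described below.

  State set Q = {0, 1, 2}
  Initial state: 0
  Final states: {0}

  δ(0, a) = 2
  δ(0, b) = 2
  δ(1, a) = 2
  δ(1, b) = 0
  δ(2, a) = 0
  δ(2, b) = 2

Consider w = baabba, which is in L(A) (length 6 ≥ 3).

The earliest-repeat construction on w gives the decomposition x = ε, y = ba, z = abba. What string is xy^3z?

xy^3z = ε·ba·ba·ba·abba = bababaabba.
Reading y = ba takes A from 0 back to 0, so after x·y·y·y the machine is still in 0, and z then leads to the accepting state 0. Hence bababaabba ∈ L(A).

bababaabba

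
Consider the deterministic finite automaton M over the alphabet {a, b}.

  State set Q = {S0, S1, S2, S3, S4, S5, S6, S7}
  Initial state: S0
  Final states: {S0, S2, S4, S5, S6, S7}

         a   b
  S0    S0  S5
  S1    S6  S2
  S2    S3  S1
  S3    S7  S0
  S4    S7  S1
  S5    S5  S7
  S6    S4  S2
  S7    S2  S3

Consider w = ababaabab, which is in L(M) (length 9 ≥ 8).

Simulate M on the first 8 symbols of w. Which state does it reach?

Run of M on the first 8 characters of w = a b a b a a b a:
  step 0: S0  (start)
  step 1: S0  (read a: S0→S0)
  step 2: S5  (read b: S0→S5)
  step 3: S5  (read a: S5→S5)
  step 4: S7  (read b: S5→S7)
  step 5: S2  (read a: S7→S2)
  step 6: S3  (read a: S2→S3)
  step 7: S0  (read b: S3→S0)
  step 8: S0  (read a: S0→S0)

After reading 8 characters, M is in state S0.

S0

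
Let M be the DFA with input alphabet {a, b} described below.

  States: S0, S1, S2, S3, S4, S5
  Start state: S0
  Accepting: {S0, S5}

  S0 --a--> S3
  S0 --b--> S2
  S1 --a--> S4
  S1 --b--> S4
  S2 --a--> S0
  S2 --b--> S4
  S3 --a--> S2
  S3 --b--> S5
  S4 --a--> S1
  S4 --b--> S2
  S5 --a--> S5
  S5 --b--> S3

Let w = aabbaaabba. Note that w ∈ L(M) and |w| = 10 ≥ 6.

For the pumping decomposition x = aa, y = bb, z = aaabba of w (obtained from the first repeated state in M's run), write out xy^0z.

xy⁰z = xz = aa·aaabba = aaaaabba.
Reading y = bb takes M from S2 back to S2, so after x the machine is still in S2, and z then leads to the accepting state S0. Hence aaaaabba ∈ L(M).

aaaaabba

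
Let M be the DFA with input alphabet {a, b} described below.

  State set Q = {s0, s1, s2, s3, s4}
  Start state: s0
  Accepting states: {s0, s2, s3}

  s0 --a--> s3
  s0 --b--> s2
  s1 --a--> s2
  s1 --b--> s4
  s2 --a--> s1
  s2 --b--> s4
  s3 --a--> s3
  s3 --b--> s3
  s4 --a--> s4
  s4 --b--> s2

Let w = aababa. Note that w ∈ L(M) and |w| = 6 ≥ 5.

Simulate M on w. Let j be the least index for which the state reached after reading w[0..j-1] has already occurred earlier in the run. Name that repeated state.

Run of M on w = a a b a b a:
  step 0: s0  (start)
  step 1: s3  (read a: s0→s3)
  step 2: s3  (read a: s3→s3)   ← first repeat (s3 seen earlier)
  step 3: s3  (read b: s3→s3)
  step 4: s3  (read a: s3→s3)
  step 5: s3  (read b: s3→s3)
  step 6: s3  (read a: s3→s3)

The earliest repeat is at step j = 2: M is in s3, which it already visited at step i = 1.
The DFA has 5 states, so the proof of the pumping lemma guarantees a repeated state among the first 5+1 visited; the segment between the two visits is the pumpable y.

s3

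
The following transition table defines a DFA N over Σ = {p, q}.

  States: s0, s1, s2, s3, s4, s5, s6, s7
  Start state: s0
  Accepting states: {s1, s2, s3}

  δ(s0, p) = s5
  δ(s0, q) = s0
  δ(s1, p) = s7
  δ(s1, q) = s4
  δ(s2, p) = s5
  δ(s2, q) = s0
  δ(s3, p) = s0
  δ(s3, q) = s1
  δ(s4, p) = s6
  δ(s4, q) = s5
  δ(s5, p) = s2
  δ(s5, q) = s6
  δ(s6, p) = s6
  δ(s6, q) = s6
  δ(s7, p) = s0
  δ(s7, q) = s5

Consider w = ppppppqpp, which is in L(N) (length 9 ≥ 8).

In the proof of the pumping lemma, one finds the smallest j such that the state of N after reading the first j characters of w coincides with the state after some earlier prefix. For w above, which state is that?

s5

Run of N on w = p p p p p p q p p:
  step 0: s0  (start)
  step 1: s5  (read p: s0→s5)
  step 2: s2  (read p: s5→s2)
  step 3: s5  (read p: s2→s5)   ← first repeat (s5 seen earlier)
  step 4: s2  (read p: s5→s2)
  step 5: s5  (read p: s2→s5)
  step 6: s2  (read p: s5→s2)
  step 7: s0  (read q: s2→s0)
  step 8: s5  (read p: s0→s5)
  step 9: s2  (read p: s5→s2)

The earliest repeat is at step j = 3: N is in s5, which it already visited at step i = 1.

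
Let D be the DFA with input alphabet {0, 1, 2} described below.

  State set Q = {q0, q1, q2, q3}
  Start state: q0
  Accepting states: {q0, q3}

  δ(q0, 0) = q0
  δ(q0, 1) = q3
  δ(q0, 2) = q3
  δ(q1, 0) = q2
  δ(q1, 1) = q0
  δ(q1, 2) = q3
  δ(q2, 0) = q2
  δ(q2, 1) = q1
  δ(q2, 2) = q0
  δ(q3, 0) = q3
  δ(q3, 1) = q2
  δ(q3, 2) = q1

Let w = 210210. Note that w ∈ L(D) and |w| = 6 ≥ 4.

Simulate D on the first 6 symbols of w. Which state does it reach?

Run of D on the first 6 characters of w = 2 1 0 2 1 0:
  step 0: q0  (start)
  step 1: q3  (read 2: q0→q3)
  step 2: q2  (read 1: q3→q2)
  step 3: q2  (read 0: q2→q2)
  step 4: q0  (read 2: q2→q0)
  step 5: q3  (read 1: q0→q3)
  step 6: q3  (read 0: q3→q3)

After reading 6 characters, D is in state q3.

q3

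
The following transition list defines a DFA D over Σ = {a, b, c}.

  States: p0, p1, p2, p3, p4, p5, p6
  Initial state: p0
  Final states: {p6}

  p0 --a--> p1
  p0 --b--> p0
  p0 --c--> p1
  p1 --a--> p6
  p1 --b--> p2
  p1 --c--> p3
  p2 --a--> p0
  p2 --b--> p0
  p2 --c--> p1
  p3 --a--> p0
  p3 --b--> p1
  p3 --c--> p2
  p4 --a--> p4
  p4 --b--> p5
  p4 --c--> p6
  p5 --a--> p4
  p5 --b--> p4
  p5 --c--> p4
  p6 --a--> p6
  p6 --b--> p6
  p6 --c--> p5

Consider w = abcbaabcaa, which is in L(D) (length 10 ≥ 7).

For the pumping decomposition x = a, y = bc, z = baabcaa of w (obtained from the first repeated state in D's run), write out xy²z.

abcbcbaabcaa

xy^2z = a·bc·bc·baabcaa = abcbcbaabcaa.
Reading y = bc takes D from p1 back to p1, so after x·y·y the machine is still in p1, and z then leads to the accepting state p6. Hence abcbcbaabcaa ∈ L(D).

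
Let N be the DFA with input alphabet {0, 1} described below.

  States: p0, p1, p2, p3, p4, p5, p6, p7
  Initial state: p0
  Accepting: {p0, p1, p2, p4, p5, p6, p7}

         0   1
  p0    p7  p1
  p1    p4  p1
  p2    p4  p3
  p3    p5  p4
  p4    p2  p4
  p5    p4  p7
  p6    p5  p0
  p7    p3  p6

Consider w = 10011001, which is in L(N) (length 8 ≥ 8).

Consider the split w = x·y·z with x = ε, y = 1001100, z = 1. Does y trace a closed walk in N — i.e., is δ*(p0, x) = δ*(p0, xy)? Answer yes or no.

Run of N on the first 7 characters of w = 1 0 0 1 1 0 0:
  step 0: p0  (start)
  step 1: p1  (read 1: p0→p1)
  step 2: p4  (read 0: p1→p4)
  step 3: p2  (read 0: p4→p2)
  step 4: p3  (read 1: p2→p3)
  step 5: p4  (read 1: p3→p4)
  step 6: p2  (read 0: p4→p2)
  step 7: p4  (read 0: p2→p4)

After x (step 0): p0. After xy (step 7): p4.
They differ (p0 ≠ p4), so y is not a cycle from the state after x; this split is not the one the pumping-lemma construction produces, and pumping y need not keep the string in L(N).

no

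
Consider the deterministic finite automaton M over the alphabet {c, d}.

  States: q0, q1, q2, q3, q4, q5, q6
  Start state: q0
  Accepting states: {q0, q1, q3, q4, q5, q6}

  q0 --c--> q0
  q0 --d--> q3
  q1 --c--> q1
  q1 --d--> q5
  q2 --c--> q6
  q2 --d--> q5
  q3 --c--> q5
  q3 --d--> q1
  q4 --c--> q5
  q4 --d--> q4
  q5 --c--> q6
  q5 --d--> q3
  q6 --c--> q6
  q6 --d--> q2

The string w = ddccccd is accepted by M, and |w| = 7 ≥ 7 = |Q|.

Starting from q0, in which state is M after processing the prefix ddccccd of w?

State sequence: q0 -d-> q3 -d-> q1 -c-> q1 -c-> q1 -c-> q1 -c-> q1 -d-> q5

After reading 7 characters, M is in state q5.

q5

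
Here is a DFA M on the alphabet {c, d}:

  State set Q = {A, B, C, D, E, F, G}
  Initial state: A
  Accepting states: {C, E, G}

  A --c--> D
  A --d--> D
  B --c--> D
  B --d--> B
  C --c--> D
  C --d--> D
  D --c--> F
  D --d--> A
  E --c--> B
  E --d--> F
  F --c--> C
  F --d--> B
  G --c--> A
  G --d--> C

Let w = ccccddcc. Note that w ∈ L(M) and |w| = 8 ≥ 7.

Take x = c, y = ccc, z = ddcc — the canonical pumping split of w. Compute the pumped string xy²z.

xy^2z = c·ccc·ccc·ddcc = cccccccddcc.
Reading y = ccc takes M from D back to D, so after x·y·y the machine is still in D, and z then leads to the accepting state C. Hence cccccccddcc ∈ L(M).

cccccccddcc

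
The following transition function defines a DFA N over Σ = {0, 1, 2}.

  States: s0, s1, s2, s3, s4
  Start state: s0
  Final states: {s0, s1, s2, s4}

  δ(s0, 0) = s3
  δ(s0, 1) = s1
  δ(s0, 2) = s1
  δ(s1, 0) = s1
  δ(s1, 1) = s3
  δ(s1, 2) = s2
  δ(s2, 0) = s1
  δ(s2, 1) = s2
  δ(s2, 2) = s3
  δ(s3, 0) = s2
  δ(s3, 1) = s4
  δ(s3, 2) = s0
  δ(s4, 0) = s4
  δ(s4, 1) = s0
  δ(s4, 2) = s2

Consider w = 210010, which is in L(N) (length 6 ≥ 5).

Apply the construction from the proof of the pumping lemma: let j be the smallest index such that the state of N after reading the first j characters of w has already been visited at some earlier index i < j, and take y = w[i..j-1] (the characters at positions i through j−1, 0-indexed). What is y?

State sequence: s0 -2-> s1 -1-> s3 -0-> s2 -0-> s1 -1-> s3 -0-> s2
First repeat at step 4: s1 was already visited.

So i = 1, j = 4, giving x = w[0:1] = 2, y = w[1:4] = 100, z = w[4:6] = 10.
Check: |xy| = 4 ≤ 5 and |y| = 3 ≥ 1. Reading y takes N from s1 back to s1, so every xyⁱz is accepted.
Since N has 5 states, any run of length ≥ 5 visits 5+1 states, so by pigeonhole some state repeats within the first 5 steps — that repeat gives the pumpable loop.

100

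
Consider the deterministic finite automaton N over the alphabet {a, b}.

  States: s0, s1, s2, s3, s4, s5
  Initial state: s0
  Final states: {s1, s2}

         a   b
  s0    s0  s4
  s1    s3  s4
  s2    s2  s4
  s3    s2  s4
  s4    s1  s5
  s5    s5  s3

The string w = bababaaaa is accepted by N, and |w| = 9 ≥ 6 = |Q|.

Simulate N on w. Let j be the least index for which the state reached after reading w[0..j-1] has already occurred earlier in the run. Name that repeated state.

Run of N on w = b a b a b a a a a:
  step 0: s0  (start)
  step 1: s4  (read b: s0→s4)
  step 2: s1  (read a: s4→s1)
  step 3: s4  (read b: s1→s4)   ← first repeat (s4 seen earlier)
  step 4: s1  (read a: s4→s1)
  step 5: s4  (read b: s1→s4)
  step 6: s1  (read a: s4→s1)
  step 7: s3  (read a: s1→s3)
  step 8: s2  (read a: s3→s2)
  step 9: s2  (read a: s2→s2)

The earliest repeat is at step j = 3: N is in s4, which it already visited at step i = 1.
Pumping length from the standard proof: p = 6 (the number of states). The repeated state found above gives |xy| = j ≤ 6 and |y| = j − i ≥ 1.

s4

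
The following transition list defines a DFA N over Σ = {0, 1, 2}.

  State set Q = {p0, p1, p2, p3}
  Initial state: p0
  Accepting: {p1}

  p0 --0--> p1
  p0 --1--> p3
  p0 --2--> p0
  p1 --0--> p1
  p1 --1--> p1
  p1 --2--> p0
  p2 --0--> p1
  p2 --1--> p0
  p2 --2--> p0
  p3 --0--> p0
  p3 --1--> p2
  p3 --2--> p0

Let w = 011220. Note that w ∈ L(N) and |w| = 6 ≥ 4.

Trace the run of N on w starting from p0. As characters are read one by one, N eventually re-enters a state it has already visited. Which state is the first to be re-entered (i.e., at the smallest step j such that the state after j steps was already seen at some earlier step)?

p1

State sequence: p0 -0-> p1 -1-> p1 -1-> p1 -2-> p0 -2-> p0 -0-> p1
First repeat at step 2: p1 was already visited.

The earliest repeat is at step j = 2: N is in p1, which it already visited at step i = 1.
Pumping length from the standard proof: p = 4 (the number of states). The repeated state found above gives |xy| = j ≤ 4 and |y| = j − i ≥ 1.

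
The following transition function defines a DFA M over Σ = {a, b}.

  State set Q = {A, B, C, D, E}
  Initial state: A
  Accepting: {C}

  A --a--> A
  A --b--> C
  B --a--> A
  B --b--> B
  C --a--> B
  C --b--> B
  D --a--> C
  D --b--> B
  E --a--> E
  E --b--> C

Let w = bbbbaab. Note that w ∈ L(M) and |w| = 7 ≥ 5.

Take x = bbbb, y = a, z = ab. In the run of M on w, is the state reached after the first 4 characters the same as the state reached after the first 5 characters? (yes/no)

Run of M on the first 5 characters of w = b b b b a:
  step 0: A  (start)
  step 1: C  (read b: A→C)
  step 2: B  (read b: C→B)
  step 3: B  (read b: B→B)
  step 4: B  (read b: B→B)
  step 5: A  (read a: B→A)

After x (step 4): B. After xy (step 5): A.
They differ (B ≠ A), so y is not a cycle from the state after x; this split is not the one the pumping-lemma construction produces, and pumping y need not keep the string in L(M).

no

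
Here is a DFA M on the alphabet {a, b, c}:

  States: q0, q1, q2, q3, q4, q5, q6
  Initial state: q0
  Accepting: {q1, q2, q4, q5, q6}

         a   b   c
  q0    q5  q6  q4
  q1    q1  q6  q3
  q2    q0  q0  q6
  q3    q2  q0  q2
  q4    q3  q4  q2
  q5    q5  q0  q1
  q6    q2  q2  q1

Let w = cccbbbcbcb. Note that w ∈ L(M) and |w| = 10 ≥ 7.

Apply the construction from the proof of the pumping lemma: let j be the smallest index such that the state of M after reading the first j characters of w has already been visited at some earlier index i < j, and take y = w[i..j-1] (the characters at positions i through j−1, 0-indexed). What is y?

cb

State sequence: q0 -c-> q4 -c-> q2 -c-> q6 -b-> q2 -b-> q0 -b-> q6 -c-> q1 -b-> q6 -c-> q1 -b-> q6
First repeat at step 4: q2 was already visited.

So i = 2, j = 4, giving x = w[0:2] = cc, y = w[2:4] = cb, z = w[4:10] = bbcbcb.
Check: |xy| = 4 ≤ 7 and |y| = 2 ≥ 1. Reading y takes M from q2 back to q2, so every xyⁱz is accepted.
With |Q| = 7, pigeonhole forces a state repeat no later than step 7; the substring read between the first and second visits to that state can be pumped.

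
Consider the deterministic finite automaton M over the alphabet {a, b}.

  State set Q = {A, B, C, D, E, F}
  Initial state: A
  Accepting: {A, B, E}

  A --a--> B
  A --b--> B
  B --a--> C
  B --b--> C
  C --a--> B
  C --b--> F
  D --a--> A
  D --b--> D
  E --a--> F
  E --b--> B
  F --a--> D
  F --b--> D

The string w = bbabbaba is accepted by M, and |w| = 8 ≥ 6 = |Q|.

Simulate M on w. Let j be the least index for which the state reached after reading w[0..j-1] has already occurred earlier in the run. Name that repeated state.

B

State sequence: A -b-> B -b-> C -a-> B -b-> C -b-> F -a-> D -b-> D -a-> A
First repeat at step 3: B was already visited.

The earliest repeat is at step j = 3: M is in B, which it already visited at step i = 1.
The DFA has 6 states, so the proof of the pumping lemma guarantees a repeated state among the first 6+1 visited; the segment between the two visits is the pumpable y.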